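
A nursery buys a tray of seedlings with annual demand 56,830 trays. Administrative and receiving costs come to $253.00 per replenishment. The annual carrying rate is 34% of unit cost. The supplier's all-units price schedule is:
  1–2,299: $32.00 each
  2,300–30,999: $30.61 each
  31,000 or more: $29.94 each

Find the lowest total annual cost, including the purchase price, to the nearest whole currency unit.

TC* ≈ $1,757,786

Holding cost per unit per year at price C is H = 0.34·C.
Evaluate total cost at each tier's feasible EOQ or, if the EOQ is below the tier, at the tier's minimum quantity.
EOQ at $32.00 = 1625.7 (feasible in tier 1): TC = 56,830×$32.00 + (56,830/1625.7)×253 + (1625.7/2)×0.34×$32.00 = $1,836,247.99.
EOQ at $30.61 = 1662.2 < 2300, so use break Q=2300: TC = 56,830×$30.61 + (56,830/2300.0)×253 + (2300.0/2)×0.34×$30.61 = $1,757,786.11.
EOQ at $29.94 = 1680.7 < 31000, so use break Q=31000: TC = 56,830×$29.94 + (56,830/31000.0)×253 + (31000.0/2)×0.34×$29.94 = $1,859,737.81.
Lowest total cost among the candidates is at Q = 2300.0.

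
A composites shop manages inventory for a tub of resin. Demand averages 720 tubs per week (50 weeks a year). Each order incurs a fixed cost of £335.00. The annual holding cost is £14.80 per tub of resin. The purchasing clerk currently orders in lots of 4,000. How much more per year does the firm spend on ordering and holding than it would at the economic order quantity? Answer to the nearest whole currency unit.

Annual demand D = 720 × 50 = 36,000.
EOQ = √(2DS/H) = √(2 × 36,000 × 335 / 14.8) ≈ 1276.61.
Cost at Q* = (D/Q*)S + (Q*/2)H = √(2DSH) ≈ £18,893.81.
Cost at Q = 4,000: (36,000/4,000)×335 + (4,000/2)×14.8 = £3,015.00 + £29,600.00 = £32,615.00.
Excess = £32,615.00 − £18,893.81 = £13,721.19.

Extra cost ≈ £13,721 per year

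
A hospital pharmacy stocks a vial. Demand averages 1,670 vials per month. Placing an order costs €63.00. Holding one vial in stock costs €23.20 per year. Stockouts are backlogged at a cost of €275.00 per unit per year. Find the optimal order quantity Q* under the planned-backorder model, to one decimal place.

Annual demand D = 1,670 × 12 = 20,040.
With planned backorders, Q* = √(2DS/H) · √((H+B)/B).
√(2DS/H) = √(2 × 20,040 × 63 / 23.2) = 329.906.
√((H+B)/B) = √((23.2+275)/275) = 1.0413.
Q* ≈ 343.540.

Q* ≈ 343.5 vials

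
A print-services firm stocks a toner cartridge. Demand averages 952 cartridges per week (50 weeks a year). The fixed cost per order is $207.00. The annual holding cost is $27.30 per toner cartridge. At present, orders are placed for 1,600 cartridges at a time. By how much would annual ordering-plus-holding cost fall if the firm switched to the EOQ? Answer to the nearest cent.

Annual demand D = 952 × 50 = 47,600.
EOQ = √(2DS/H) = √(2 × 47,600 × 207 / 27.3) ≈ 849.62.
Cost at Q* = (D/Q*)S + (Q*/2)H = √(2DSH) ≈ $23,194.50.
Cost at Q = 1,600: (47,600/1,600)×207 + (1,600/2)×27.3 = $6,158.25 + $21,840.00 = $27,998.25.
Excess = $27,998.25 − $23,194.50 = $4,803.75.

Extra cost ≈ $4,803.75 per year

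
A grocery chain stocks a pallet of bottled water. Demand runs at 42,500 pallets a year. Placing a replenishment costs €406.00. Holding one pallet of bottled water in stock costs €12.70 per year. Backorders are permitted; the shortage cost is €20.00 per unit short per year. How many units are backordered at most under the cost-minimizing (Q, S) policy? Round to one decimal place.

With planned backorders, Q* = √(2DS/H) · √((H+B)/B).
√(2DS/H) = √(2 × 42,500 × 406 / 12.7) = 1648.430.
√((H+B)/B) = √((12.7+20)/20) = 1.2787.
Q* ≈ 2107.800.
S* = Q* · H/(H+B) = 2107.800 × 12.7/32.7 ≈ 818.626.

S* ≈ 818.6 pallets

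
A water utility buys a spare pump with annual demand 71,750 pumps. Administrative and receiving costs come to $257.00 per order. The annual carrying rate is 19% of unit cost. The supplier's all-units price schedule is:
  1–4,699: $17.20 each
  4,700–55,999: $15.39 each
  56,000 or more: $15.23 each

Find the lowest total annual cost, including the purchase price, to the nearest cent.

TC* ≈ $1,115,027.49

Holding cost per unit per year at price C is H = 0.19·C.
For each price level, check whether its EOQ is feasible; otherwise the best quantity at that price is the breakpoint.
EOQ at $17.20 = 3359.3 (feasible in tier 1): TC = 71,750×$17.20 + (71,750/3359.3)×257 + (3359.3/2)×0.19×$17.20 = $1,245,078.26.
EOQ at $15.39 = 3551.4 < 4700, so use break Q=4700: TC = 71,750×$15.39 + (71,750/4700.0)×257 + (4700.0/2)×0.19×$15.39 = $1,115,027.49.
EOQ at $15.23 = 3570.0 < 56000, so use break Q=56000: TC = 71,750×$15.23 + (71,750/56000.0)×257 + (56000.0/2)×0.19×$15.23 = $1,174,105.38.
Lowest total cost among the candidates is at Q = 4700.0.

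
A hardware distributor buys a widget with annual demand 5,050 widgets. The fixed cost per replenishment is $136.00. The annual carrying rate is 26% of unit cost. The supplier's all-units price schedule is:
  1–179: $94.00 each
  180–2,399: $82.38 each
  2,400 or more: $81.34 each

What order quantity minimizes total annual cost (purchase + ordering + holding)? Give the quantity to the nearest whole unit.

Holding cost per unit per year at price C is H = 0.26·C.
Evaluate total cost at each tier's feasible EOQ or, if the EOQ is below the tier, at the tier's minimum quantity.
Tier 1 ($94.00): EOQ = 237.1 exceeds tier's upper bound 179, so this tier is dominated.
EOQ at $82.38 = 253.2 (feasible in tier 2): TC = 5,050×$82.38 + (5,050/253.2)×136 + (253.2/2)×0.26×$82.38 = $421,443.10.
EOQ at $81.34 = 254.9 < 2400, so use break Q=2400: TC = 5,050×$81.34 + (5,050/2400.0)×136 + (2400.0/2)×0.26×$81.34 = $436,431.25.
Lowest total cost is $421,443.10 at Q = 253.2.

Q* ≈ 253 widgets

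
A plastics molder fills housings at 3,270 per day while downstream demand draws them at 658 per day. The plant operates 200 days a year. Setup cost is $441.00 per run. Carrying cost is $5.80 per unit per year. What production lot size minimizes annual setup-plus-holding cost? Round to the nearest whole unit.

Q* ≈ 5,005 housings

Annual demand D = 658 × 200 = 131,600.
Production build-up factor (1 − d/p) = 1 − 658/3,270 = 0.7988.
Q* = √(2DS / (H(1 − d/p))) = √(2 × 131,600 × 441 / (5.8 × 0.7988)).
= √(116,071,200 / 4.6329) ≈ 5005.362.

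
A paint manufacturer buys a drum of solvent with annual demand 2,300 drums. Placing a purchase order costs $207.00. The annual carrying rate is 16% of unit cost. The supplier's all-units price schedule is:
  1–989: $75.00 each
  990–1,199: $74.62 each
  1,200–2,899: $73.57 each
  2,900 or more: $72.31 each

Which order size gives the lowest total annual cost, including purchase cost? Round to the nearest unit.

Q* ≈ 282 drums

Holding cost per unit per year at price C is H = 0.16·C.
For each price level, check whether its EOQ is feasible; otherwise the best quantity at that price is the breakpoint.
EOQ at $75.00 = 281.7 (feasible in tier 1): TC = 2,300×$75.00 + (2,300/281.7)×207 + (281.7/2)×0.16×$75.00 = $175,880.30.
EOQ at $74.62 = 282.4 < 990, so use break Q=990: TC = 2,300×$74.62 + (2,300/990.0)×207 + (990.0/2)×0.16×$74.62 = $178,016.81.
EOQ at $73.57 = 284.4 < 1200, so use break Q=1200: TC = 2,300×$73.57 + (2,300/1200.0)×207 + (1200.0/2)×0.16×$73.57 = $176,670.47.
EOQ at $72.31 = 286.9 < 2900, so use break Q=2900: TC = 2,300×$72.31 + (2,300/2900.0)×207 + (2900.0/2)×0.16×$72.31 = $183,253.09.
Lowest total cost is $175,880.30 at Q = 281.7.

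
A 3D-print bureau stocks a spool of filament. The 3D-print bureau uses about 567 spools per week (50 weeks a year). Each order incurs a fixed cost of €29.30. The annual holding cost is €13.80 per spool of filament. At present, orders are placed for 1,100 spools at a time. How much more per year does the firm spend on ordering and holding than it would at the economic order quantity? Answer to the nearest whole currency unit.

Annual demand D = 567 × 50 = 28,350.
EOQ = √(2DS/H) = √(2 × 28,350 × 29.3 / 13.8) ≈ 346.97.
Cost at Q* = (D/Q*)S + (Q*/2)H = √(2DSH) ≈ €4,788.12.
Cost at Q = 1,100: (28,350/1,100)×29.3 + (1,100/2)×13.8 = €755.14 + €7,590.00 = €8,345.14.
Excess = €8,345.14 − €4,788.12 = €3,557.02.

Extra cost ≈ €3,557 per year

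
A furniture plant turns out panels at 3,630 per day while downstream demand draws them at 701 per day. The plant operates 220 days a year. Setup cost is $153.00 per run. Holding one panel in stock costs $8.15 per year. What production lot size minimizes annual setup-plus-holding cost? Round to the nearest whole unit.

Q* ≈ 2,679 panels

Annual demand D = 701 × 220 = 154,220.
Production build-up factor (1 − d/p) = 1 − 701/3,630 = 0.8069.
Q* = √(2DS / (H(1 − d/p))) = √(2 × 154,220 × 153 / (8.15 × 0.8069)).
= √(47,191,320 / 6.5761) ≈ 2678.835.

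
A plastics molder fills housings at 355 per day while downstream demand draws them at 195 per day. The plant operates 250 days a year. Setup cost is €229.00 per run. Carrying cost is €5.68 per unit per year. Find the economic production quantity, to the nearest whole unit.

Q* ≈ 2,953 housings

Annual demand D = 195 × 250 = 48,750.
Production build-up factor (1 − d/p) = 1 − 195/355 = 0.4507.
Q* = √(2DS / (H(1 − d/p))) = √(2 × 48,750 × 229 / (5.68 × 0.4507)).
= √(22,327,500 / 2.56) ≈ 2953.249.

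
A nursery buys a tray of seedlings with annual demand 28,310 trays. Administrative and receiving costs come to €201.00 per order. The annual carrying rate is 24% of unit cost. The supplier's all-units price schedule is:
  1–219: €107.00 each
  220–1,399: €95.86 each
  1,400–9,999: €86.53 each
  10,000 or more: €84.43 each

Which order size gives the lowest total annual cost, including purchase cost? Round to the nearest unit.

Q* ≈ 1,400 trays

Holding cost per unit per year at price C is H = 0.24·C.
Candidates are each tier's EOQ (if it falls in that tier) and each price-break quantity.
Tier 1 (€107.00): EOQ = 665.7 exceeds tier's upper bound 219, so this tier is dominated.
EOQ at €95.86 = 703.3 (feasible in tier 2): TC = 28,310×€95.86 + (28,310/703.3)×201 + (703.3/2)×0.24×€95.86 = €2,729,977.67.
EOQ at €86.53 = 740.3 < 1400, so use break Q=1400: TC = 28,310×€86.53 + (28,310/1400.0)×201 + (1400.0/2)×0.24×€86.53 = €2,468,265.85.
EOQ at €84.43 = 749.4 < 10000, so use break Q=10000: TC = 28,310×€84.43 + (28,310/10000.0)×201 + (10000.0/2)×0.24×€84.43 = €2,492,098.33.
Lowest total cost is €2,468,265.85 at Q = 1400.0.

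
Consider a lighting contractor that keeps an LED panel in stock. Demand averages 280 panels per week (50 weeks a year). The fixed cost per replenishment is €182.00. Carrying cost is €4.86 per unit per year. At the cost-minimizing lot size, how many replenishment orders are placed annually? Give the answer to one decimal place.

N ≈ 13.7 orders per year

Annual demand D = 280 × 50 = 14,000.
Q* = √(2DS/H) = √(2 × 14,000 × 182 / 4.86) ≈ 1023.99.
Orders per year = D / Q* = 14,000 / 1023.99 ≈ 13.672.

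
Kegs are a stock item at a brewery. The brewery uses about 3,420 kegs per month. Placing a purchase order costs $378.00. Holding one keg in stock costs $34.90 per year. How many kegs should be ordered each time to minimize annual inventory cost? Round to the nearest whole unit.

Q* ≈ 943 kegs

Annual demand D = 3,420 × 12 = 41,040.
EOQ = √(2DS / H) = √(2 × 41,040 × 378 / 34.9).
= √(31,026,240 / 34.9) = √889,004.0115 ≈ 942.870.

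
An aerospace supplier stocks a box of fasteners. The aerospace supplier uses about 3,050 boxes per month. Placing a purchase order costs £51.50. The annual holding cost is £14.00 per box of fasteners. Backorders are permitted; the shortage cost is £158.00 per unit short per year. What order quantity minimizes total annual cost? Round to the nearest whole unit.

Q* ≈ 541 boxes

Annual demand D = 3,050 × 12 = 36,600.
With planned backorders, Q* = √(2DS/H) · √((H+B)/B).
√(2DS/H) = √(2 × 36,600 × 51.5 / 14) = 518.914.
√((H+B)/B) = √((14+158)/158) = 1.0434.
Q* ≈ 541.416.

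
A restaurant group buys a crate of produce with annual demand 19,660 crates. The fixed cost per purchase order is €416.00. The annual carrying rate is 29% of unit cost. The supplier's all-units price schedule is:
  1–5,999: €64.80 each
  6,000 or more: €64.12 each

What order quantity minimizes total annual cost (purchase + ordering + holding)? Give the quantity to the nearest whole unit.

Holding cost per unit per year at price C is H = 0.29·C.
Evaluate total cost at each tier's feasible EOQ or, if the EOQ is below the tier, at the tier's minimum quantity.
EOQ at €64.80 = 933.0 (feasible in tier 1): TC = 19,660×€64.80 + (19,660/933.0)×416 + (933.0/2)×0.29×€64.80 = €1,291,500.34.
EOQ at €64.12 = 937.9 < 6000, so use break Q=6000: TC = 19,660×€64.12 + (19,660/6000.0)×416 + (6000.0/2)×0.29×€64.12 = €1,317,746.69.
Lowest total cost is €1,291,500.34 at Q = 933.0.

Q* ≈ 933 crates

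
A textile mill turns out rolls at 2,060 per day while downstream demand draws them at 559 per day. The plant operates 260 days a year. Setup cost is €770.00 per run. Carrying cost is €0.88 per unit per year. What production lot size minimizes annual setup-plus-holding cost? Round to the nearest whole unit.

Q* ≈ 18,683 rolls

Annual demand D = 559 × 260 = 145,340.
Production build-up factor (1 − d/p) = 1 − 559/2,060 = 0.7286.
Q* = √(2DS / (H(1 − d/p))) = √(2 × 145,340 × 770 / (0.88 × 0.7286)).
= √(223,823,600 / 0.6412) ≈ 18683.355.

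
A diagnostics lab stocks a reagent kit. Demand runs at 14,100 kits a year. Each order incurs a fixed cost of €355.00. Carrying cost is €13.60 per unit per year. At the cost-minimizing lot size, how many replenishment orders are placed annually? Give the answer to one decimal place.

Q* = √(2DS/H) = √(2 × 14,100 × 355 / 13.6) ≈ 857.96.
Orders per year = D / Q* = 14,100 / 857.96 ≈ 16.434.

N ≈ 16.4 orders per year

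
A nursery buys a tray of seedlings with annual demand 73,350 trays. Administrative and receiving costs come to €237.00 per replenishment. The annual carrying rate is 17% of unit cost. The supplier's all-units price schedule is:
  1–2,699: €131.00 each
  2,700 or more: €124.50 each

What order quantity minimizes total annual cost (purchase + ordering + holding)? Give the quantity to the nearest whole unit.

Q* ≈ 2,700 trays

Holding cost per unit per year at price C is H = 0.17·C.
Candidates are each tier's EOQ (if it falls in that tier) and each price-break quantity.
EOQ at €131.00 = 1249.5 (feasible in tier 1): TC = 73,350×€131.00 + (73,350/1249.5)×237 + (1249.5/2)×0.17×€131.00 = €9,636,675.91.
EOQ at €124.50 = 1281.7 < 2700, so use break Q=2700: TC = 73,350×€124.50 + (73,350/2700.0)×237 + (2700.0/2)×0.17×€124.50 = €9,167,086.25.
Lowest total cost is €9,167,086.25 at Q = 2700.0.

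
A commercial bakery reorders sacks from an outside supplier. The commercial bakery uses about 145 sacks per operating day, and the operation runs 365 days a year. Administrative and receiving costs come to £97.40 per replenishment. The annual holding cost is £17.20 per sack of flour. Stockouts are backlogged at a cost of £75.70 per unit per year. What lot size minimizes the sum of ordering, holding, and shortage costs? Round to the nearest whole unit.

Q* ≈ 858 sacks

Annual demand D = 145 × 365 = 52,925.
With planned backorders, Q* = √(2DS/H) · √((H+B)/B).
√(2DS/H) = √(2 × 52,925 × 97.4 / 17.2) = 774.213.
√((H+B)/B) = √((17.2+75.7)/75.7) = 1.1078.
Q* ≈ 857.671.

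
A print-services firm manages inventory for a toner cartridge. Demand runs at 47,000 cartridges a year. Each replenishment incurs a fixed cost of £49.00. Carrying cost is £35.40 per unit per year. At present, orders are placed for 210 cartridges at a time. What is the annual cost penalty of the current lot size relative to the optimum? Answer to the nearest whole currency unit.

Extra cost ≈ £1,914 per year

EOQ = √(2DS/H) = √(2 × 47,000 × 49 / 35.4) ≈ 360.71.
Cost at Q* = (D/Q*)S + (Q*/2)H = √(2DSH) ≈ £12,769.20.
Cost at Q = 210: (47,000/210)×49 + (210/2)×35.4 = £10,966.67 + £3,717.00 = £14,683.67.
Excess = £14,683.67 − £12,769.20 = £1,914.47.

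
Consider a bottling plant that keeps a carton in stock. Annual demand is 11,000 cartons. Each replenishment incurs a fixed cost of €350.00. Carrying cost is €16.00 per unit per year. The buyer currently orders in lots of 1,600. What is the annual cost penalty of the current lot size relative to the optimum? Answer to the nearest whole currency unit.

Extra cost ≈ €4,107 per year

EOQ = √(2DS/H) = √(2 × 11,000 × 350 / 16) ≈ 693.72.
Cost at Q* = (D/Q*)S + (Q*/2)H = √(2DSH) ≈ €11,099.55.
Cost at Q = 1,600: (11,000/1,600)×350 + (1,600/2)×16 = €2,406.25 + €12,800.00 = €15,206.25.
Excess = €15,206.25 − €11,099.55 = €4,106.70.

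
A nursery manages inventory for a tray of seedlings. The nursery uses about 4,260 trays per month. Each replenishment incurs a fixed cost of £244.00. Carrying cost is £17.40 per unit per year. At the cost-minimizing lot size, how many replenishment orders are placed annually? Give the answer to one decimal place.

Annual demand D = 4,260 × 12 = 51,120.
Q* = √(2DS/H) = √(2 × 51,120 × 244 / 17.4) ≈ 1197.38.
Orders per year = D / Q* = 51,120 / 1197.38 ≈ 42.693.

N ≈ 42.7 orders per year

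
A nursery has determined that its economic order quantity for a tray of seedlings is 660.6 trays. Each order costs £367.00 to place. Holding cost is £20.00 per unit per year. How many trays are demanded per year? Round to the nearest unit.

Invert the EOQ relation Q*² = 2DS/H.
From Q* = √(2DS/H): D = Q*²H / (2S) = 660.6² × 20 / (2 × 367) = 11890.800.

D ≈ 11,891 trays per year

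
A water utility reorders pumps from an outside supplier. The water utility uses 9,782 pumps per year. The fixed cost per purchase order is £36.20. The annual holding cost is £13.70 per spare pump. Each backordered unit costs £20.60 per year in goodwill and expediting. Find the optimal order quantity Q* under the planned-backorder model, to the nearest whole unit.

Q* ≈ 293 pumps

With planned backorders, Q* = √(2DS/H) · √((H+B)/B).
√(2DS/H) = √(2 × 9,782 × 36.2 / 13.7) = 227.365.
√((H+B)/B) = √((13.7+20.6)/20.6) = 1.2904.
Q* ≈ 293.384.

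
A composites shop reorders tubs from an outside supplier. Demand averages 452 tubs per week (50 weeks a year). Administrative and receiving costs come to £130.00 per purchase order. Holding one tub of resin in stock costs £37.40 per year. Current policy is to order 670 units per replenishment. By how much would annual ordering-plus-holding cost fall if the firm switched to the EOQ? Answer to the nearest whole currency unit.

Extra cost ≈ £2,090 per year

Annual demand D = 452 × 50 = 22,600.
EOQ = √(2DS/H) = √(2 × 22,600 × 130 / 37.4) ≈ 396.37.
Cost at Q* = (D/Q*)S + (Q*/2)H = √(2DSH) ≈ £14,824.39.
Cost at Q = 670: (22,600/670)×130 + (670/2)×37.4 = £4,385.07 + £12,529.00 = £16,914.07.
Excess = £16,914.07 − £14,824.39 = £2,089.69.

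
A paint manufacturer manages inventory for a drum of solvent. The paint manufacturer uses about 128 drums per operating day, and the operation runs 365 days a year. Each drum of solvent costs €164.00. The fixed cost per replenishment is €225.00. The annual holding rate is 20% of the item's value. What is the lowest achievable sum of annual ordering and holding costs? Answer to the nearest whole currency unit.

Annual demand D = 128 × 365 = 46,720.
Holding cost H = 0.20 × €164.00 = €32.8000 per unit per year.
Q* = √(2DS/H) = √(2 × 46,720 × 225 / 32.8) ≈ 800.61.
At the optimum the two cost components are equal, so total cost = 2·(Q*/2)H = Q*·H.
Minimum total = √(2DSH) = √(2 × 46,720 × 225 × 32.8) ≈ 26259.992.

TC* ≈ €26,260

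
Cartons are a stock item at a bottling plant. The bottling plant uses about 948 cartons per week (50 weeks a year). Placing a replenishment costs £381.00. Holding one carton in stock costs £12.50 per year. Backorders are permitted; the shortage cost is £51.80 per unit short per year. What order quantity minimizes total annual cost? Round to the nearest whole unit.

Q* ≈ 1,894 cartons

Annual demand D = 948 × 50 = 47,400.
With planned backorders, Q* = √(2DS/H) · √((H+B)/B).
√(2DS/H) = √(2 × 47,400 × 381 / 12.5) = 1699.854.
√((H+B)/B) = √((12.5+51.8)/51.8) = 1.1141.
Q* ≈ 1893.879.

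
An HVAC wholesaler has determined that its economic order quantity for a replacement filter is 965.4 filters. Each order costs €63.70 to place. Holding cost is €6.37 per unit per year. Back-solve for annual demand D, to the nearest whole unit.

D ≈ 46,600 filters per year

The basic EOQ model gives Q* = √(2DS/H); rearrange for the unknown.
From Q* = √(2DS/H): D = Q*²H / (2S) = 965.4² × 6.37 / (2 × 63.7) = 46599.858.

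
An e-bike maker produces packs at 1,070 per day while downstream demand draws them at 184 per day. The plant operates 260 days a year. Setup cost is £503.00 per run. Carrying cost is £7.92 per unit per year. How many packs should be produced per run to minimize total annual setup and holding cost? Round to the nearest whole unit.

Annual demand D = 184 × 260 = 47,840.
Production build-up factor (1 − d/p) = 1 − 184/1,070 = 0.8280.
Q* = √(2DS / (H(1 − d/p))) = √(2 × 47,840 × 503 / (7.92 × 0.8280)).
= √(48,127,040 / 6.5581) ≈ 2708.988.

Q* ≈ 2,709 packs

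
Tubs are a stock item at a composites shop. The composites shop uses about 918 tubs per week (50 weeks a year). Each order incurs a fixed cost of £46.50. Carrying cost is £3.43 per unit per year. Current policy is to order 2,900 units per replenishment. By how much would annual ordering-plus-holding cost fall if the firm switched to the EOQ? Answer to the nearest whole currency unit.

Annual demand D = 918 × 50 = 45,900.
EOQ = √(2DS/H) = √(2 × 45,900 × 46.5 / 3.43) ≈ 1115.58.
Cost at Q* = (D/Q*)S + (Q*/2)H = √(2DSH) ≈ £3,826.44.
Cost at Q = 2,900: (45,900/2,900)×46.5 + (2,900/2)×3.43 = £735.98 + £4,973.50 = £5,709.48.
Excess = £5,709.48 − £3,826.44 = £1,883.04.

Extra cost ≈ £1,883 per year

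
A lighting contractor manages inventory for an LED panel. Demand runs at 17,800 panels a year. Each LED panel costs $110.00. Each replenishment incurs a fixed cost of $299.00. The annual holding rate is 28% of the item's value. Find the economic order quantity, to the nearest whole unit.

Q* ≈ 588 panels

Holding cost H = 0.28 × $110.00 = $30.8000 per unit per year.
EOQ = √(2DS / H) = √(2 × 17,800 × 299 / 30.8).
= √(10,644,400 / 30.8) = √345,597.4026 ≈ 587.875.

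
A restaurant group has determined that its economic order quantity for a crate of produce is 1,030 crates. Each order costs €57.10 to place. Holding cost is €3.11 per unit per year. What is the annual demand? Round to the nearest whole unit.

D ≈ 28,891 crates per year

The basic EOQ model gives Q* = √(2DS/H); rearrange for the unknown.
From Q* = √(2DS/H): D = Q*²H / (2S) = 1,030² × 3.11 / (2 × 57.1) = 28891.410.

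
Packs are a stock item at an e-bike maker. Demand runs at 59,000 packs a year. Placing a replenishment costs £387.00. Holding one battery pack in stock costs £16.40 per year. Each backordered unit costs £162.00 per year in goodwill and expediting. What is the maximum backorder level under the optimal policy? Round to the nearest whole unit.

With planned backorders, Q* = √(2DS/H) · √((H+B)/B).
√(2DS/H) = √(2 × 59,000 × 387 / 16.4) = 1668.686.
√((H+B)/B) = √((16.4+162)/162) = 1.0494.
Q* ≈ 1751.114.
S* = Q* · H/(H+B) = 1751.114 × 16.4/178.4 ≈ 160.977.

S* ≈ 161 packs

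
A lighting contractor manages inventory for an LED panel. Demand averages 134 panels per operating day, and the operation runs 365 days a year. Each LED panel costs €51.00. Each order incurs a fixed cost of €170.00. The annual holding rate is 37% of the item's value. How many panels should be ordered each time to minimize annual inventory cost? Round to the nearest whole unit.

Q* ≈ 939 panels

Annual demand D = 134 × 365 = 48,910.
Holding cost H = 0.37 × €51.00 = €18.8700 per unit per year.
EOQ = √(2DS / H) = √(2 × 48,910 × 170 / 18.87).
= √(16,629,400 / 18.87) = √881,261.2613 ≈ 938.755.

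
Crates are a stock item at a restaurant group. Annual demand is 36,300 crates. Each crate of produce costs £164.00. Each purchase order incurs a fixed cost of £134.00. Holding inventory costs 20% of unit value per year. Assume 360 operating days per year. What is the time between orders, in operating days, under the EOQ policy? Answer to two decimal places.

T ≈ 5.40 days

Holding cost H = 0.20 × £164.00 = £32.8000 per unit per year.
Q* = √(2DS/H) = √(2 × 36,300 × 134 / 32.8) ≈ 544.61.
Cycle time = Q*/D × 360 = 544.61 / 36,300 × 360 ≈ 5.401 days.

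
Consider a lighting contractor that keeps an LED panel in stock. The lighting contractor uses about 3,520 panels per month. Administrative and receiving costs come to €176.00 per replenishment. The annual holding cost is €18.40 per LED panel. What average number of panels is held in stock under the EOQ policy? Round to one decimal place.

Average inventory ≈ 449.5 panels

Annual demand D = 3,520 × 12 = 42,240.
The optimal lot size = √(2DS/H) = √(2 × 42,240 × 176 / 18.4) ≈ 898.93.
Average inventory = Q*/2 ≈ 898.93 / 2 = 449.463.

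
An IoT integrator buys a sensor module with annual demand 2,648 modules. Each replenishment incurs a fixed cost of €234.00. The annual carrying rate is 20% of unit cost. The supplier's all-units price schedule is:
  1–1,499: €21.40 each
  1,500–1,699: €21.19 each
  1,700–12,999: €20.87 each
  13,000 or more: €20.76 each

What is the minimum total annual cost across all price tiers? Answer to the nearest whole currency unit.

Holding cost per unit per year at price C is H = 0.20·C.
Evaluate total cost at each tier's feasible EOQ or, if the EOQ is below the tier, at the tier's minimum quantity.
EOQ at €21.40 = 538.1 (feasible in tier 1): TC = 2,648×€21.40 + (2,648/538.1)×234 + (538.1/2)×0.20×€21.40 = €58,970.25.
EOQ at €21.19 = 540.8 < 1500, so use break Q=1500: TC = 2,648×€21.19 + (2,648/1500.0)×234 + (1500.0/2)×0.20×€21.19 = €59,702.71.
EOQ at €20.87 = 544.9 < 1700, so use break Q=1700: TC = 2,648×€20.87 + (2,648/1700.0)×234 + (1700.0/2)×0.20×€20.87 = €59,176.15.
EOQ at €20.76 = 546.3 < 13000, so use break Q=13000: TC = 2,648×€20.76 + (2,648/13000.0)×234 + (13000.0/2)×0.20×€20.76 = €82,008.14.
Lowest total cost among the candidates is at Q = 538.1.

TC* ≈ €58,970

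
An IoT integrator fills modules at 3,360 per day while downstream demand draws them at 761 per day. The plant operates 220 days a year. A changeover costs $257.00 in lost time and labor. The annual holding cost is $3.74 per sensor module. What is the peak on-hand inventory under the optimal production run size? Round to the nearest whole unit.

Annual demand D = 761 × 220 = 167,420.
Production build-up factor (1 − d/p) = 1 − 761/3,360 = 0.7735.
Q* = √(2DS / (H(1 − d/p))) = √(2 × 167,420 × 257 / (3.74 × 0.7735)).
= √(86,053,880 / 2.8929) ≈ 5454.010.
Maximum inventory = Q*(1 − d/p) = 5454.010 × 0.7735 ≈ 4218.742.

I_max ≈ 4,219 modules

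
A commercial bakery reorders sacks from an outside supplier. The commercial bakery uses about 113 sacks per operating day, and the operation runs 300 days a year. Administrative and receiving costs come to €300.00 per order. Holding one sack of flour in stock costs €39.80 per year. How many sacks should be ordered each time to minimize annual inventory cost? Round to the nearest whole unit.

Annual demand D = 113 × 300 = 33,900.
EOQ = √(2DS / H) = √(2 × 33,900 × 300 / 39.8).
= √(20,340,000 / 39.8) = √511,055.2764 ≈ 714.881.

Q* ≈ 715 sacks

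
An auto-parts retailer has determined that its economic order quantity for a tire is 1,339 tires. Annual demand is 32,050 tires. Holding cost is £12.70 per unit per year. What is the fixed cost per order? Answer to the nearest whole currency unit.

S ≈ £355

The basic EOQ model gives Q* = √(2DS/H); rearrange for the unknown.
From Q* = √(2DS/H): S = Q*²H / (2D) = 1,339² × 12.7 / (2 × 32,050) = 355.2277.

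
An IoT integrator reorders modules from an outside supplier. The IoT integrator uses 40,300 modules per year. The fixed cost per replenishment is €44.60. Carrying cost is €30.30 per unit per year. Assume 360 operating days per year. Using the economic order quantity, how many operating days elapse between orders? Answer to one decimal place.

EOQ = √(2DS/H) = √(2 × 40,300 × 44.6 / 30.3) ≈ 344.44.
Cycle time = Q*/D × 360 = 344.44 / 40,300 × 360 ≈ 3.077 days.

T ≈ 3.1 days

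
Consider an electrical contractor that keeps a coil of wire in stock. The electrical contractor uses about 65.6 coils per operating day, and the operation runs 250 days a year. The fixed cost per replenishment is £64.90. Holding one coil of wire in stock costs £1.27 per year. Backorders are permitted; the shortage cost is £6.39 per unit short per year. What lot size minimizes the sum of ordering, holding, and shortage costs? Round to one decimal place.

Annual demand D = 65.6 × 250 = 16,400.
With planned backorders, Q* = √(2DS/H) · √((H+B)/B).
√(2DS/H) = √(2 × 16,400 × 64.9 / 1.27) = 1294.665.
√((H+B)/B) = √((1.27+6.39)/6.39) = 1.0949.
Q* ≈ 1417.494.

Q* ≈ 1,417.5 coils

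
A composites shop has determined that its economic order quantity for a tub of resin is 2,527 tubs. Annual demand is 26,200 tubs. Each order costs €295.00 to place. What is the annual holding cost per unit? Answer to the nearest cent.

Invert the EOQ relation Q*² = 2DS/H.
From Q* = √(2DS/H): H = 2DS / Q*² = 2 × 26,200 × 295 / 2,527² = 2.4207.

H ≈ €2.42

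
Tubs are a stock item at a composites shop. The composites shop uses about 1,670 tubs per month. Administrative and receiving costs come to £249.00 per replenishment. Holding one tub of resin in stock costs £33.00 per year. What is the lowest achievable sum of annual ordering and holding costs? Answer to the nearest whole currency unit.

TC* ≈ £18,148

Annual demand D = 1,670 × 12 = 20,040.
Q* = √(2DS/H) = √(2 × 20,040 × 249 / 33) ≈ 549.93.
At Q*, ordering cost (D/Q*)S equals holding cost (Q*/2)H, each = √(DSH/2).
Minimum total = √(2DSH) = √(2 × 20,040 × 249 × 33) ≈ 18147.654.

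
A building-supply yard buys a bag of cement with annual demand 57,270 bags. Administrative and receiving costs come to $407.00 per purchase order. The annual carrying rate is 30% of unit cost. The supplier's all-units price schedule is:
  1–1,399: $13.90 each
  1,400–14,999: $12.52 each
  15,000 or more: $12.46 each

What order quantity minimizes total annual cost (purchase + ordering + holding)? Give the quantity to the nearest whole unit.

Holding cost per unit per year at price C is H = 0.30·C.
Evaluate total cost at each tier's feasible EOQ or, if the EOQ is below the tier, at the tier's minimum quantity.
Tier 1 ($13.90): EOQ = 3343.5 exceeds tier's upper bound 1399, so this tier is dominated.
EOQ at $12.52 = 3523.0 (feasible in tier 2): TC = 57,270×$12.52 + (57,270/3523.0)×407 + (3523.0/2)×0.30×$12.52 = $730,252.80.
EOQ at $12.46 = 3531.5 < 15000, so use break Q=15000: TC = 57,270×$12.46 + (57,270/15000.0)×407 + (15000.0/2)×0.30×$12.46 = $743,173.13.
Lowest total cost is $730,252.80 at Q = 3523.0.

Q* ≈ 3,523 bags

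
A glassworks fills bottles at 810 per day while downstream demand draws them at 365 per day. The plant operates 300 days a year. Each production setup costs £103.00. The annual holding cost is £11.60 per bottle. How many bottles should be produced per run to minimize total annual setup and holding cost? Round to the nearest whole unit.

Q* ≈ 1,881 bottles

Annual demand D = 365 × 300 = 109,500.
Production build-up factor (1 − d/p) = 1 − 365/810 = 0.5494.
Q* = √(2DS / (H(1 − d/p))) = √(2 × 109,500 × 103 / (11.6 × 0.5494)).
= √(22,557,000 / 6.3728) ≈ 1881.370.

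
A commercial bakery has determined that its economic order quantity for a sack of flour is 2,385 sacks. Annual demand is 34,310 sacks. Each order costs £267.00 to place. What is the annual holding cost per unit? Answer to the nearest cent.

Invert the EOQ relation Q*² = 2DS/H.
From Q* = √(2DS/H): H = 2DS / Q*² = 2 × 34,310 × 267 / 2,385² = 3.2210.

H ≈ £3.22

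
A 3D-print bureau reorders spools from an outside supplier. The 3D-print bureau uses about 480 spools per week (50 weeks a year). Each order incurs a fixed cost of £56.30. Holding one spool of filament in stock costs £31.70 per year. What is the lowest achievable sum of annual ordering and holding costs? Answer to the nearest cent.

TC* ≈ £9,255.60

Annual demand D = 480 × 50 = 24,000.
Q* = √(2DS/H) = √(2 × 24,000 × 56.3 / 31.7) ≈ 291.97.
At Q*, ordering cost (D/Q*)S equals holding cost (Q*/2)H, each = √(DSH/2).
Minimum total = √(2DSH) = √(2 × 24,000 × 56.3 × 31.7) ≈ 9255.597.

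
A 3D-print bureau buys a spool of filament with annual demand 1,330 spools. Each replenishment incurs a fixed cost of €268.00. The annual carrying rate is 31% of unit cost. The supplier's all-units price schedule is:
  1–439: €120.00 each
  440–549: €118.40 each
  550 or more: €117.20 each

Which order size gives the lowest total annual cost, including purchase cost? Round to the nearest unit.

Q* ≈ 138 spools

Holding cost per unit per year at price C is H = 0.31·C.
For each price level, check whether its EOQ is feasible; otherwise the best quantity at that price is the breakpoint.
EOQ at €120.00 = 138.4 (feasible in tier 1): TC = 1,330×€120.00 + (1,330/138.4)×268 + (138.4/2)×0.31×€120.00 = €164,749.67.
EOQ at €118.40 = 139.4 < 440, so use break Q=440: TC = 1,330×€118.40 + (1,330/440.0)×268 + (440.0/2)×0.31×€118.40 = €166,356.97.
EOQ at €117.20 = 140.1 < 550, so use break Q=550: TC = 1,330×€117.20 + (1,330/550.0)×268 + (550.0/2)×0.31×€117.20 = €166,515.37.
Lowest total cost is €164,749.67 at Q = 138.4.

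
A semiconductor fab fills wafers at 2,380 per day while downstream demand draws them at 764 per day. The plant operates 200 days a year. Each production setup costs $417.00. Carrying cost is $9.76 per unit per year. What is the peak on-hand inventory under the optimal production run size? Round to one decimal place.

Annual demand D = 764 × 200 = 152,800.
Production build-up factor (1 − d/p) = 1 − 764/2,380 = 0.6790.
Q* = √(2DS / (H(1 − d/p))) = √(2 × 152,800 × 417 / (9.76 × 0.6790)).
= √(127,435,200 / 6.627) ≈ 4385.182.
Maximum inventory = Q*(1 − d/p) = 4385.182 × 0.6790 ≈ 2977.502.

I_max ≈ 2,977.5 wafers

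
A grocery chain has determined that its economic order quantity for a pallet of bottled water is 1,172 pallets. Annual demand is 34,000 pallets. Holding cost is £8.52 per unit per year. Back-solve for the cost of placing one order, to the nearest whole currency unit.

Squaring Q* = √(2DS/H) gives Q*² = 2DS/H.
From Q* = √(2DS/H): S = Q*²H / (2D) = 1,172² × 8.52 / (2 × 34,000) = 172.1020.

S ≈ £172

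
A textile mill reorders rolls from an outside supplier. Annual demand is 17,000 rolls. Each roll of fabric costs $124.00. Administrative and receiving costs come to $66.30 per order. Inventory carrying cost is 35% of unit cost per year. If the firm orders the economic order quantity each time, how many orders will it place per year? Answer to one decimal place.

Holding cost H = 0.35 × $124.00 = $43.4000 per unit per year.
The optimal lot size = √(2DS/H) = √(2 × 17,000 × 66.3 / 43.4) ≈ 227.90.
Orders per year = D / Q* = 17,000 / 227.90 ≈ 74.593.

N ≈ 74.6 orders per year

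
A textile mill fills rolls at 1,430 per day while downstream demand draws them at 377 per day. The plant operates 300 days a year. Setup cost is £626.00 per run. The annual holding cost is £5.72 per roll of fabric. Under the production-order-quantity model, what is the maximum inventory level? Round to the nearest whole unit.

Annual demand D = 377 × 300 = 113,100.
Production build-up factor (1 − d/p) = 1 − 377/1,430 = 0.7364.
Q* = √(2DS / (H(1 − d/p))) = √(2 × 113,100 × 626 / (5.72 × 0.7364)).
= √(141,601,200 / 4.212) ≈ 5798.148.
Maximum inventory = Q*(1 − d/p) = 5798.148 × 0.7364 ≈ 4269.545.

I_max ≈ 4,270 rolls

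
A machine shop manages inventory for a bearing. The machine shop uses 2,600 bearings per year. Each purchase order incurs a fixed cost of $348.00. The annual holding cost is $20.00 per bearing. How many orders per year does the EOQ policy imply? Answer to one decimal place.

Q* = √(2DS/H) = √(2 × 2,600 × 348 / 20) ≈ 300.80.
Orders per year = D / Q* = 2,600 / 300.80 ≈ 8.644.

N ≈ 8.6 orders per year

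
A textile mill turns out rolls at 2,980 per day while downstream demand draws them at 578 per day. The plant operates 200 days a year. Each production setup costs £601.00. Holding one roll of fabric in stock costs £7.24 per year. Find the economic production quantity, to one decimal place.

Q* ≈ 4,879.6 rolls

Annual demand D = 578 × 200 = 115,600.
Production build-up factor (1 − d/p) = 1 − 578/2,980 = 0.8060.
Q* = √(2DS / (H(1 − d/p))) = √(2 × 115,600 × 601 / (7.24 × 0.8060)).
= √(138,951,200 / 5.8357) ≈ 4879.592.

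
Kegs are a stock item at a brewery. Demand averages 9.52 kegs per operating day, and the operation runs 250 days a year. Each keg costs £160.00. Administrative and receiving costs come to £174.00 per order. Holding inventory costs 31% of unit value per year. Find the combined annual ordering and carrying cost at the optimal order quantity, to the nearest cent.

Annual demand D = 9.52 × 250 = 2,380.
Holding cost H = 0.31 × £160.00 = £49.6000 per unit per year.
EOQ = √(2DS/H) = √(2 × 2,380 × 174 / 49.6) ≈ 129.22.
At Q*, ordering cost (D/Q*)S equals holding cost (Q*/2)H, each = √(DSH/2).
Minimum total = √(2DSH) = √(2 × 2,380 × 174 × 49.6) ≈ 6409.423.

TC* ≈ £6,409.42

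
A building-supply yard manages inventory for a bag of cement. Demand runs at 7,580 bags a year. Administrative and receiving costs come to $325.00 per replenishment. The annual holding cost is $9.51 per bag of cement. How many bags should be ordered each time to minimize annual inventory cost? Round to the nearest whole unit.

EOQ = √(2DS / H) = √(2 × 7,580 × 325 / 9.51).
= √(4,927,000 / 9.51) = √518,086.225 ≈ 719.782.

Q* ≈ 720 bags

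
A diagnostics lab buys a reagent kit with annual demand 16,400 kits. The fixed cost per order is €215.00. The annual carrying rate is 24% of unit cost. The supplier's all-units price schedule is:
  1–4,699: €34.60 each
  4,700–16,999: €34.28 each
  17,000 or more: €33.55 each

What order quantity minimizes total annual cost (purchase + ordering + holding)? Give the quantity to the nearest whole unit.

Q* ≈ 922 kits

Holding cost per unit per year at price C is H = 0.24·C.
Candidates are each tier's EOQ (if it falls in that tier) and each price-break quantity.
EOQ at €34.60 = 921.5 (feasible in tier 1): TC = 16,400×€34.60 + (16,400/921.5)×215 + (921.5/2)×0.24×€34.60 = €575,092.44.
EOQ at €34.28 = 925.8 < 4700, so use break Q=4700: TC = 16,400×€34.28 + (16,400/4700.0)×215 + (4700.0/2)×0.24×€34.28 = €582,276.13.
EOQ at €33.55 = 935.8 < 17000, so use break Q=17000: TC = 16,400×€33.55 + (16,400/17000.0)×215 + (17000.0/2)×0.24×€33.55 = €618,869.41.
Lowest total cost is €575,092.44 at Q = 921.5.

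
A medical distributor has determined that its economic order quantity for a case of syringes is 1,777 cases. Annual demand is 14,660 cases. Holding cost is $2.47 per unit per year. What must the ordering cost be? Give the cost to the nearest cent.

S ≈ $266.02

The basic EOQ model gives Q* = √(2DS/H); rearrange for the unknown.
From Q* = √(2DS/H): S = Q*²H / (2D) = 1,777² × 2.47 / (2 × 14,660) = 266.0161.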